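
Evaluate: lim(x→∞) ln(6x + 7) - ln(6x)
This is an ∞-∞ indeterminate form.

Combine fractions or rationalize to convert ∞-∞ to 0/0 form:
  lim(x→∞) ln(6x + 7) - ln(6x) = 0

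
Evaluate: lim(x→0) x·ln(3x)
This is a 0·∞ indeterminate form.

Rewrite 0·∞ as a quotient (0/0 or ∞/∞ form), then apply L'Hôpital's rule:
  lim(x→0) x·ln(3x) = 0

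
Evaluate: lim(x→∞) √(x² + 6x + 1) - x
This is an ∞-∞ indeterminate form.

Combine fractions or rationalize to convert ∞-∞ to 0/0 form:
  lim(x→∞) √(x² + 6x + 1) - x = 3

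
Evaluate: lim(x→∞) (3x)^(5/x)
This is an exponential indeterminate form.

For exponential indeterminate forms, take the natural log:
  Let L = lim(x→∞) (3x)^(5/x)
  Then ln(L) = lim(x→∞) [exponent × ln(base)]
  Evaluate using L'Hôpital or standard limits, then exponentiate.
  L = 1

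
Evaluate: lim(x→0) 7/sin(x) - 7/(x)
This is an ∞-∞ indeterminate form.

Combine fractions or rationalize to convert ∞-∞ to 0/0 form:
  lim(x→0) 7/sin(x) - 7/(x) = 0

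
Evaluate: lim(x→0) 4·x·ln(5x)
This is a 0·∞ indeterminate form.

Rewrite 0·∞ as a quotient (0/0 or ∞/∞ form), then apply L'Hôpital's rule:
  lim(x→0) 4·x·ln(5x) = 0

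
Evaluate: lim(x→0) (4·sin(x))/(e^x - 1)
This is a 0/0 indeterminate form.

Apply L'Hôpital's rule: differentiate numerator and denominator separately.
  f(x) = 4·sin(x)   ⇒   f'(x) = 4·cos(x)
  g(x) = e^(x) - 1   ⇒   g'(x) = e^(x)
  lim(x→0) f'(x)/g'(x) = lim(x→0) (4·cos(x))/(e^(x))
  = 4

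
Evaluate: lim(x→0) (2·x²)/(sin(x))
This is a 0/0 indeterminate form.

Apply L'Hôpital's rule: differentiate numerator and denominator separately.
  f(x) = 2·x^2   ⇒   f'(x) = 4·x
  g(x) = sin(x)   ⇒   g'(x) = cos(x)
  lim(x→0) f'(x)/g'(x) = lim(x→0) (4·x)/(cos(x))
  = 0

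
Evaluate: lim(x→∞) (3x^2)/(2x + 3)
This is an ∞/∞ indeterminate form.

Apply L'Hôpital's rule: differentiate numerator and denominator separately.
  f(x) = 3·x^2   ⇒   f'(x) = 6·x
  g(x) = 2·x + 3   ⇒   g'(x) = 2
  lim(x→∞) f'(x)/g'(x) = lim(x→∞) (6·x)/(2)
  = ∞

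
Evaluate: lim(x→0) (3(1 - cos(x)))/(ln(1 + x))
This is a 0/0 indeterminate form.

Apply L'Hôpital's rule: differentiate numerator and denominator separately.
  f(x) = 3 - 3·cos(x)   ⇒   f'(x) = 3·sin(x)
  g(x) = ln(x + 1)   ⇒   g'(x) = 1/(x + 1)
  lim(x→0) f'(x)/g'(x) = lim(x→0) (3·sin(x))/(1/(x + 1))
  = 0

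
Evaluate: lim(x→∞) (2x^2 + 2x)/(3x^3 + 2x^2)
This is an ∞/∞ indeterminate form.

Apply L'Hôpital's rule: differentiate numerator and denominator separately.
  f(x) = 2·x^2 + 2·x   ⇒   f'(x) = 4·x + 2
  g(x) = 3·x^3 + 2·x^2   ⇒   g'(x) = 9·x^2 + 4·x
  lim(x→∞) f'(x)/g'(x) = lim(x→∞) (4·x + 2)/(9·x^2 + 4·x)
  = 0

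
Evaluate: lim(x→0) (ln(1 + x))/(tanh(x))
This is a 0/0 indeterminate form.

Apply L'Hôpital's rule: differentiate numerator and denominator separately.
  f(x) = ln(x + 1)   ⇒   f'(x) = 1/(x + 1)
  g(x) = tanh(x)   ⇒   g'(x) = 1 - tanh(x)^2
  lim(x→0) f'(x)/g'(x) = lim(x→0) (1/(x + 1))/(1 - tanh(x)^2)
  = 1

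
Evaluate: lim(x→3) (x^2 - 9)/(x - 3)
This is a standard limit.

Factor or rationalize the expression:
  lim(x→3) (x^2 - 9)/(x - 3) = 6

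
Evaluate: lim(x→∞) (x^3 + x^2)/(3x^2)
This is an ∞/∞ indeterminate form.

Apply L'Hôpital's rule: differentiate numerator and denominator separately.
  f(x) = x^3 + x^2   ⇒   f'(x) = 3·x^2 + 2·x
  g(x) = 3·x^2   ⇒   g'(x) = 6·x
  lim(x→∞) f'(x)/g'(x) = lim(x→∞) (3·x^2 + 2·x)/(6·x)
  = ∞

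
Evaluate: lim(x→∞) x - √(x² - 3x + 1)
This is an ∞-∞ indeterminate form.

Combine fractions or rationalize to convert ∞-∞ to 0/0 form:
  lim(x→∞) x - √(x² - 3x + 1) = 3/2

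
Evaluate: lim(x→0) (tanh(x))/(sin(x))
This is a 0/0 indeterminate form.

Apply L'Hôpital's rule: differentiate numerator and denominator separately.
  f(x) = tanh(x)   ⇒   f'(x) = 1 - tanh(x)^2
  g(x) = sin(x)   ⇒   g'(x) = cos(x)
  lim(x→0) f'(x)/g'(x) = lim(x→0) (1 - tanh(x)^2)/(cos(x))
  = 1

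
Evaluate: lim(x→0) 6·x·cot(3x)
This is a 0·∞ indeterminate form.

Rewrite 0·∞ as a quotient (0/0 or ∞/∞ form), then apply L'Hôpital's rule:
  lim(x→0) 6·x·cot(3x) = 2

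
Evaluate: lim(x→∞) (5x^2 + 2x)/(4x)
This is an ∞/∞ indeterminate form.

Apply L'Hôpital's rule: differentiate numerator and denominator separately.
  f(x) = 5·x^2 + 2·x   ⇒   f'(x) = 10·x + 2
  g(x) = 4·x   ⇒   g'(x) = 4
  lim(x→∞) f'(x)/g'(x) = lim(x→∞) (10·x + 2)/(4)
  = ∞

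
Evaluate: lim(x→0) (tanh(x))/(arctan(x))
This is a 0/0 indeterminate form.

Apply L'Hôpital's rule: differentiate numerator and denominator separately.
  f(x) = tanh(x)   ⇒   f'(x) = 1 - tanh(x)^2
  g(x) = atan(x)   ⇒   g'(x) = 1/(x^2 + 1)
  lim(x→0) f'(x)/g'(x) = lim(x→0) (1 - tanh(x)^2)/(1/(x^2 + 1))
  = 1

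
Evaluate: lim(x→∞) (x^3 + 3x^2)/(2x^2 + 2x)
This is an ∞/∞ indeterminate form.

Apply L'Hôpital's rule: differentiate numerator and denominator separately.
  f(x) = x^3 + 3·x^2   ⇒   f'(x) = 3·x^2 + 6·x
  g(x) = 2·x^2 + 2·x   ⇒   g'(x) = 4·x + 2
  lim(x→∞) f'(x)/g'(x) = lim(x→∞) (3·x^2 + 6·x)/(4·x + 2)
  = ∞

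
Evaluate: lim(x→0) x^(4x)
This is an exponential indeterminate form.

For exponential indeterminate forms, take the natural log:
  Let L = lim(x→0) x^(4x)
  Then ln(L) = lim(x→0) [exponent × ln(base)]
  Evaluate using L'Hôpital or standard limits, then exponentiate.
  L = 1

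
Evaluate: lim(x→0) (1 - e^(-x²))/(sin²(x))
This is a 0/0 indeterminate form.

Apply L'Hôpital's rule: differentiate numerator and denominator separately.
  f(x) = 1 - e^(-x^2)   ⇒   f'(x) = 2·x·e^(-x^2)
  g(x) = sin(x)^2   ⇒   g'(x) = 2·sin(x)·cos(x)
  lim(x→0) f'(x)/g'(x) = lim(x→0) (2·x·e^(-x^2))/(2·sin(x)·cos(x))
  = 1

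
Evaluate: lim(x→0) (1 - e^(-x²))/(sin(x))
This is a 0/0 indeterminate form.

Apply L'Hôpital's rule: differentiate numerator and denominator separately.
  f(x) = 1 - e^(-x^2)   ⇒   f'(x) = 2·x·e^(-x^2)
  g(x) = sin(x)   ⇒   g'(x) = cos(x)
  lim(x→0) f'(x)/g'(x) = lim(x→0) (2·x·e^(-x^2))/(cos(x))
  = 0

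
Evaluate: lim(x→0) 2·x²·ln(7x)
This is a 0·∞ indeterminate form.

Rewrite 0·∞ as a quotient (0/0 or ∞/∞ form), then apply L'Hôpital's rule:
  lim(x→0) 2·x²·ln(7x) = 0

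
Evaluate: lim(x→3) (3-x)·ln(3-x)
This is a 0·∞ indeterminate form.

Rewrite 0·∞ as a quotient (0/0 or ∞/∞ form), then apply L'Hôpital's rule:
  lim(x→3) (3-x)·ln(3-x) = 0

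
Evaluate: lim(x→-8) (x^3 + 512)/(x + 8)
This is a standard limit.

Factor or rationalize the expression:
  lim(x→-8) (x^3 + 512)/(x + 8) = 192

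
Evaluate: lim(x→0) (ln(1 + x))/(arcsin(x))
This is a 0/0 indeterminate form.

Apply L'Hôpital's rule: differentiate numerator and denominator separately.
  f(x) = ln(x + 1)   ⇒   f'(x) = 1/(x + 1)
  g(x) = asin(x)   ⇒   g'(x) = 1/sqrt(1 - x^2)
  lim(x→0) f'(x)/g'(x) = lim(x→0) (1/(x + 1))/(1/sqrt(1 - x^2))
  = 1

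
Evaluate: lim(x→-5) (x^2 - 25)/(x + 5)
This is a standard limit.

Factor or rationalize the expression:
  lim(x→-5) (x^2 - 25)/(x + 5) = -10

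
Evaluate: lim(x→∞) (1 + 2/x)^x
This is an exponential indeterminate form.

For exponential indeterminate forms, take the natural log:
  Let L = lim(x→∞) (1 + 2/x)^x
  Then ln(L) = lim(x→∞) [exponent × ln(base)]
  Evaluate using L'Hôpital or standard limits, then exponentiate.
  L = e²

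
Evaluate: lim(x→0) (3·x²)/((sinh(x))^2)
This is a 0/0 indeterminate form.

Apply L'Hôpital's rule: differentiate numerator and denominator separately.
  f(x) = 3·x^2   ⇒   f'(x) = 6·x
  g(x) = sinh(x)^2   ⇒   g'(x) = 2·sinh(x)·cosh(x)
  lim(x→0) f'(x)/g'(x) = lim(x→0) (6·x)/(2·sinh(x)·cosh(x))
  = 3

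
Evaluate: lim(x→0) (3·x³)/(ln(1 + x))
This is a 0/0 indeterminate form.

Apply L'Hôpital's rule: differentiate numerator and denominator separately.
  f(x) = 3·x^3   ⇒   f'(x) = 9·x^2
  g(x) = ln(x + 1)   ⇒   g'(x) = 1/(x + 1)
  lim(x→0) f'(x)/g'(x) = lim(x→0) (9·x^2)/(1/(x + 1))
  = 0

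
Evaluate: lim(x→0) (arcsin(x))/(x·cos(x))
This is a 0/0 indeterminate form.

Apply L'Hôpital's rule: differentiate numerator and denominator separately.
  f(x) = asin(x)   ⇒   f'(x) = 1/sqrt(1 - x^2)
  g(x) = x·cos(x)   ⇒   g'(x) = -x·sin(x) + cos(x)
  lim(x→0) f'(x)/g'(x) = lim(x→0) (1/sqrt(1 - x^2))/(-x·sin(x) + cos(x))
  = 1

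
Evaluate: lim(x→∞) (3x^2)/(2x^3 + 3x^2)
This is an ∞/∞ indeterminate form.

Apply L'Hôpital's rule: differentiate numerator and denominator separately.
  f(x) = 3·x^2   ⇒   f'(x) = 6·x
  g(x) = 2·x^3 + 3·x^2   ⇒   g'(x) = 6·x^2 + 6·x
  lim(x→∞) f'(x)/g'(x) = lim(x→∞) (6·x)/(6·x^2 + 6·x)
  = 0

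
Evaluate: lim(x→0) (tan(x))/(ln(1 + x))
This is a 0/0 indeterminate form.

Apply L'Hôpital's rule: differentiate numerator and denominator separately.
  f(x) = tan(x)   ⇒   f'(x) = tan(x)^2 + 1
  g(x) = ln(x + 1)   ⇒   g'(x) = 1/(x + 1)
  lim(x→0) f'(x)/g'(x) = lim(x→0) (tan(x)^2 + 1)/(1/(x + 1))
  = 1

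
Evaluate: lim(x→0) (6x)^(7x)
This is an exponential indeterminate form.

For exponential indeterminate forms, take the natural log:
  Let L = lim(x→0) (6x)^(7x)
  Then ln(L) = lim(x→0) [exponent × ln(base)]
  Evaluate using L'Hôpital or standard limits, then exponentiate.
  L = 1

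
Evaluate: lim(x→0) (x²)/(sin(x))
This is a 0/0 indeterminate form.

Apply L'Hôpital's rule: differentiate numerator and denominator separately.
  f(x) = x^2   ⇒   f'(x) = 2·x
  g(x) = sin(x)   ⇒   g'(x) = cos(x)
  lim(x→0) f'(x)/g'(x) = lim(x→0) (2·x)/(cos(x))
  = 0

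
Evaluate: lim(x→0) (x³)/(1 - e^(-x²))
This is a 0/0 indeterminate form.

Apply L'Hôpital's rule: differentiate numerator and denominator separately.
  f(x) = x^3   ⇒   f'(x) = 3·x^2
  g(x) = 1 - e^(-x^2)   ⇒   g'(x) = 2·x·e^(-x^2)
  lim(x→0) f'(x)/g'(x) = lim(x→0) (3·x^2)/(2·x·e^(-x^2))
  = 0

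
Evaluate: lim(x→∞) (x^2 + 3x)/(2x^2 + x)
This is an ∞/∞ indeterminate form.

Apply L'Hôpital's rule: differentiate numerator and denominator separately.
  f(x) = x^2 + 3·x   ⇒   f'(x) = 2·x + 3
  g(x) = 2·x^2 + x   ⇒   g'(x) = 4·x + 1
  lim(x→∞) f'(x)/g'(x) = lim(x→∞) (2·x + 3)/(4·x + 1)
  = 1/2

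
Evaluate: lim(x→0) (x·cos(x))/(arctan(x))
This is a 0/0 indeterminate form.

Apply L'Hôpital's rule: differentiate numerator and denominator separately.
  f(x) = x·cos(x)   ⇒   f'(x) = -x·sin(x) + cos(x)
  g(x) = atan(x)   ⇒   g'(x) = 1/(x^2 + 1)
  lim(x→0) f'(x)/g'(x) = lim(x→0) (-x·sin(x) + cos(x))/(1/(x^2 + 1))
  = 1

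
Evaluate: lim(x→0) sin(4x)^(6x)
This is an exponential indeterminate form.

For exponential indeterminate forms, take the natural log:
  Let L = lim(x→0) sin(4x)^(6x)
  Then ln(L) = lim(x→0) [exponent × ln(base)]
  Evaluate using L'Hôpital or standard limits, then exponentiate.
  L = 1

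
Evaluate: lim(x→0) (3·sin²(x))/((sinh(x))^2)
This is a 0/0 indeterminate form.

Apply L'Hôpital's rule: differentiate numerator and denominator separately.
  f(x) = 3·sin(x)^2   ⇒   f'(x) = 6·sin(x)·cos(x)
  g(x) = sinh(x)^2   ⇒   g'(x) = 2·sinh(x)·cosh(x)
  lim(x→0) f'(x)/g'(x) = lim(x→0) (6·sin(x)·cos(x))/(2·sinh(x)·cosh(x))
  = 3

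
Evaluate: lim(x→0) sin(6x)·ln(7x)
This is a 0·∞ indeterminate form.

Rewrite 0·∞ as a quotient (0/0 or ∞/∞ form), then apply L'Hôpital's rule:
  lim(x→0) sin(6x)·ln(7x) = 0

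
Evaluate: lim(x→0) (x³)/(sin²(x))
This is a 0/0 indeterminate form.

Apply L'Hôpital's rule: differentiate numerator and denominator separately.
  f(x) = x^3   ⇒   f'(x) = 3·x^2
  g(x) = sin(x)^2   ⇒   g'(x) = 2·sin(x)·cos(x)
  lim(x→0) f'(x)/g'(x) = lim(x→0) (3·x^2)/(2·sin(x)·cos(x))
  = 0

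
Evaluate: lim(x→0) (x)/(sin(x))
This is a 0/0 indeterminate form.

Apply L'Hôpital's rule: differentiate numerator and denominator separately.
  f(x) = x   ⇒   f'(x) = 1
  g(x) = sin(x)   ⇒   g'(x) = cos(x)
  lim(x→0) f'(x)/g'(x) = lim(x→0) (1)/(cos(x))
  = 1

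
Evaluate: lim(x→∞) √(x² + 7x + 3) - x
This is an ∞-∞ indeterminate form.

Combine fractions or rationalize to convert ∞-∞ to 0/0 form:
  lim(x→∞) √(x² + 7x + 3) - x = 7/2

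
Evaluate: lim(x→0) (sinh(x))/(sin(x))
This is a 0/0 indeterminate form.

Apply L'Hôpital's rule: differentiate numerator and denominator separately.
  f(x) = sinh(x)   ⇒   f'(x) = cosh(x)
  g(x) = sin(x)   ⇒   g'(x) = cos(x)
  lim(x→0) f'(x)/g'(x) = lim(x→0) (cosh(x))/(cos(x))
  = 1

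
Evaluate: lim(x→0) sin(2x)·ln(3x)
This is a 0·∞ indeterminate form.

Rewrite 0·∞ as a quotient (0/0 or ∞/∞ form), then apply L'Hôpital's rule:
  lim(x→0) sin(2x)·ln(3x) = 0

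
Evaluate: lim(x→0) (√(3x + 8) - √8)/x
This is a standard limit.

Factor or rationalize the expression:
  lim(x→0) (√(3x + 8) - √8)/x = 3·sqrt(2)/8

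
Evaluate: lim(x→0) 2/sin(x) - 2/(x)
This is an ∞-∞ indeterminate form.

Combine fractions or rationalize to convert ∞-∞ to 0/0 form:
  lim(x→0) 2/sin(x) - 2/(x) = 0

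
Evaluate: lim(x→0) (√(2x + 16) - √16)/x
This is a standard limit.

Factor or rationalize the expression:
  lim(x→0) (√(2x + 16) - √16)/x = 1/4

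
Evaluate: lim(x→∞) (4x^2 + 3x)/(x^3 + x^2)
This is an ∞/∞ indeterminate form.

Apply L'Hôpital's rule: differentiate numerator and denominator separately.
  f(x) = 4·x^2 + 3·x   ⇒   f'(x) = 8·x + 3
  g(x) = x^3 + x^2   ⇒   g'(x) = 3·x^2 + 2·x
  lim(x→∞) f'(x)/g'(x) = lim(x→∞) (8·x + 3)/(3·x^2 + 2·x)
  = 0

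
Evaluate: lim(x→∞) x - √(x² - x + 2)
This is an ∞-∞ indeterminate form.

Combine fractions or rationalize to convert ∞-∞ to 0/0 form:
  lim(x→∞) x - √(x² - x + 2) = 1/2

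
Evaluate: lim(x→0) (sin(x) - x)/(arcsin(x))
This is a 0/0 indeterminate form.

Apply L'Hôpital's rule: differentiate numerator and denominator separately.
  f(x) = -x + sin(x)   ⇒   f'(x) = cos(x) - 1
  g(x) = asin(x)   ⇒   g'(x) = 1/sqrt(1 - x^2)
  lim(x→0) f'(x)/g'(x) = lim(x→0) (cos(x) - 1)/(1/sqrt(1 - x^2))
  = 0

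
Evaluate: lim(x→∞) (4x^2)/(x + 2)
This is an ∞/∞ indeterminate form.

Apply L'Hôpital's rule: differentiate numerator and denominator separately.
  f(x) = 4·x^2   ⇒   f'(x) = 8·x
  g(x) = x + 2   ⇒   g'(x) = 1
  lim(x→∞) f'(x)/g'(x) = lim(x→∞) (8·x)/(1)
  = ∞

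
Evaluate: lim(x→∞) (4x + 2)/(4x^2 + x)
This is an ∞/∞ indeterminate form.

Apply L'Hôpital's rule: differentiate numerator and denominator separately.
  f(x) = 4·x + 2   ⇒   f'(x) = 4
  g(x) = 4·x^2 + x   ⇒   g'(x) = 8·x + 1
  lim(x→∞) f'(x)/g'(x) = lim(x→∞) (4)/(8·x + 1)
  = 0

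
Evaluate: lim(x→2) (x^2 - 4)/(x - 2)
This is a standard limit.

Factor or rationalize the expression:
  lim(x→2) (x^2 - 4)/(x - 2) = 4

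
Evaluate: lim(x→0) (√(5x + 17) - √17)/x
This is a standard limit.

Factor or rationalize the expression:
  lim(x→0) (√(5x + 17) - √17)/x = 5·sqrt(17)/34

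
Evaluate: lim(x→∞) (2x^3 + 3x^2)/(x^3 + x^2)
This is an ∞/∞ indeterminate form.

Apply L'Hôpital's rule: differentiate numerator and denominator separately.
  f(x) = 2·x^3 + 3·x^2   ⇒   f'(x) = 6·x^2 + 6·x
  g(x) = x^3 + x^2   ⇒   g'(x) = 3·x^2 + 2·x
  lim(x→∞) f'(x)/g'(x) = lim(x→∞) (6·x^2 + 6·x)/(3·x^2 + 2·x)
  = 2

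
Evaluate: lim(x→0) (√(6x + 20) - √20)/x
This is a standard limit.

Factor or rationalize the expression:
  lim(x→0) (√(6x + 20) - √20)/x = 3·sqrt(5)/10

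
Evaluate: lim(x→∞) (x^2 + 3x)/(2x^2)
This is an ∞/∞ indeterminate form.

Apply L'Hôpital's rule: differentiate numerator and denominator separately.
  f(x) = x^2 + 3·x   ⇒   f'(x) = 2·x + 3
  g(x) = 2·x^2   ⇒   g'(x) = 4·x
  lim(x→∞) f'(x)/g'(x) = lim(x→∞) (2·x + 3)/(4·x)
  = 1/2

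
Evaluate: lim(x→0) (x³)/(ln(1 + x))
This is a 0/0 indeterminate form.

Apply L'Hôpital's rule: differentiate numerator and denominator separately.
  f(x) = x^3   ⇒   f'(x) = 3·x^2
  g(x) = ln(x + 1)   ⇒   g'(x) = 1/(x + 1)
  lim(x→0) f'(x)/g'(x) = lim(x→0) (3·x^2)/(1/(x + 1))
  = 0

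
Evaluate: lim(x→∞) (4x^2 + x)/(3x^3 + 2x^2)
This is an ∞/∞ indeterminate form.

Apply L'Hôpital's rule: differentiate numerator and denominator separately.
  f(x) = 4·x^2 + x   ⇒   f'(x) = 8·x + 1
  g(x) = 3·x^3 + 2·x^2   ⇒   g'(x) = 9·x^2 + 4·x
  lim(x→∞) f'(x)/g'(x) = lim(x→∞) (8·x + 1)/(9·x^2 + 4·x)
  = 0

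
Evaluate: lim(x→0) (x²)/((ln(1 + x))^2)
This is a 0/0 indeterminate form.

Apply L'Hôpital's rule: differentiate numerator and denominator separately.
  f(x) = x^2   ⇒   f'(x) = 2·x
  g(x) = ln(x + 1)^2   ⇒   g'(x) = 2·ln(x + 1)/(x + 1)
  lim(x→0) f'(x)/g'(x) = lim(x→0) (2·x)/(2·ln(x + 1)/(x + 1))
  = 1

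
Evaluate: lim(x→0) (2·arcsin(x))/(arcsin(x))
This is a 0/0 indeterminate form.

Apply L'Hôpital's rule: differentiate numerator and denominator separately.
  f(x) = 2·asin(x)   ⇒   f'(x) = 2/sqrt(1 - x^2)
  g(x) = asin(x)   ⇒   g'(x) = 1/sqrt(1 - x^2)
  lim(x→0) f'(x)/g'(x) = lim(x→0) (2/sqrt(1 - x^2))/(1/sqrt(1 - x^2))
  = 2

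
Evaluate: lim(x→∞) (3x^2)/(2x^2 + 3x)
This is an ∞/∞ indeterminate form.

Apply L'Hôpital's rule: differentiate numerator and denominator separately.
  f(x) = 3·x^2   ⇒   f'(x) = 6·x
  g(x) = 2·x^2 + 3·x   ⇒   g'(x) = 4·x + 3
  lim(x→∞) f'(x)/g'(x) = lim(x→∞) (6·x)/(4·x + 3)
  = 3/2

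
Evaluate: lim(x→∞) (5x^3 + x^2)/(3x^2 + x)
This is an ∞/∞ indeterminate form.

Apply L'Hôpital's rule: differentiate numerator and denominator separately.
  f(x) = 5·x^3 + x^2   ⇒   f'(x) = 15·x^2 + 2·x
  g(x) = 3·x^2 + x   ⇒   g'(x) = 6·x + 1
  lim(x→∞) f'(x)/g'(x) = lim(x→∞) (15·x^2 + 2·x)/(6·x + 1)
  = ∞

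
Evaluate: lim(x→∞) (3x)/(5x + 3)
This is an ∞/∞ indeterminate form.

Apply L'Hôpital's rule: differentiate numerator and denominator separately.
  f(x) = 3·x   ⇒   f'(x) = 3
  g(x) = 5·x + 3   ⇒   g'(x) = 5
  lim(x→∞) f'(x)/g'(x) = lim(x→∞) (3)/(5)
  = 3/5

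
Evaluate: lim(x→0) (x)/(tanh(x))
This is a 0/0 indeterminate form.

Apply L'Hôpital's rule: differentiate numerator and denominator separately.
  f(x) = x   ⇒   f'(x) = 1
  g(x) = tanh(x)   ⇒   g'(x) = 1 - tanh(x)^2
  lim(x→0) f'(x)/g'(x) = lim(x→0) (1)/(1 - tanh(x)^2)
  = 1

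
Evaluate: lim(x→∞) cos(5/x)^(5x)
This is an exponential indeterminate form.

For exponential indeterminate forms, take the natural log:
  Let L = lim(x→∞) cos(5/x)^(5x)
  Then ln(L) = lim(x→∞) [exponent × ln(base)]
  Evaluate using L'Hôpital or standard limits, then exponentiate.
  L = 1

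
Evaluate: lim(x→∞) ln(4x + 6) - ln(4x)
This is an ∞-∞ indeterminate form.

Combine fractions or rationalize to convert ∞-∞ to 0/0 form:
  lim(x→∞) ln(4x + 6) - ln(4x) = 0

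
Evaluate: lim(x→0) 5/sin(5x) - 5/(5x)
This is an ∞-∞ indeterminate form.

Combine fractions or rationalize to convert ∞-∞ to 0/0 form:
  lim(x→0) 5/sin(5x) - 5/(5x) = 0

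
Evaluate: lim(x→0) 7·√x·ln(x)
This is a 0·∞ indeterminate form.

Rewrite 0·∞ as a quotient (0/0 or ∞/∞ form), then apply L'Hôpital's rule:
  lim(x→0) 7·√x·ln(x) = 0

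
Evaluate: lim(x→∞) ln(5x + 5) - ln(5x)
This is an ∞-∞ indeterminate form.

Combine fractions or rationalize to convert ∞-∞ to 0/0 form:
  lim(x→∞) ln(5x + 5) - ln(5x) = 0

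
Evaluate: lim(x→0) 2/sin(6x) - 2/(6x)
This is an ∞-∞ indeterminate form.

Combine fractions or rationalize to convert ∞-∞ to 0/0 form:
  lim(x→0) 2/sin(6x) - 2/(6x) = 0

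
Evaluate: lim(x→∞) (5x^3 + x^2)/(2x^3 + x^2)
This is an ∞/∞ indeterminate form.

Apply L'Hôpital's rule: differentiate numerator and denominator separately.
  f(x) = 5·x^3 + x^2   ⇒   f'(x) = 15·x^2 + 2·x
  g(x) = 2·x^3 + x^2   ⇒   g'(x) = 6·x^2 + 2·x
  lim(x→∞) f'(x)/g'(x) = lim(x→∞) (15·x^2 + 2·x)/(6·x^2 + 2·x)
  = 5/2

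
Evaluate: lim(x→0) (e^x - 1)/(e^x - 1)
This is a 0/0 indeterminate form.

Apply L'Hôpital's rule: differentiate numerator and denominator separately.
  f(x) = e^(x) - 1   ⇒   f'(x) = e^(x)
  g(x) = e^(x) - 1   ⇒   g'(x) = e^(x)
  lim(x→0) f'(x)/g'(x) = lim(x→0) (e^(x))/(e^(x))
  = 1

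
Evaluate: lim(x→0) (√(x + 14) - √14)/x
This is a standard limit.

Factor or rationalize the expression:
  lim(x→0) (√(x + 14) - √14)/x = sqrt(14)/28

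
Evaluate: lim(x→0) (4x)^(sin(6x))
This is an exponential indeterminate form.

For exponential indeterminate forms, take the natural log:
  Let L = lim(x→0) (4x)^(sin(6x))
  Then ln(L) = lim(x→0) [exponent × ln(base)]
  Evaluate using L'Hôpital or standard limits, then exponentiate.
  L = 1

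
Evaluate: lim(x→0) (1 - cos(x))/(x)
This is a 0/0 indeterminate form.

Apply L'Hôpital's rule: differentiate numerator and denominator separately.
  f(x) = 1 - cos(x)   ⇒   f'(x) = sin(x)
  g(x) = x   ⇒   g'(x) = 1
  lim(x→0) f'(x)/g'(x) = lim(x→0) (sin(x))/(1)
  = 0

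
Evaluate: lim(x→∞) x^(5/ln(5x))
This is an exponential indeterminate form.

For exponential indeterminate forms, take the natural log:
  Let L = lim(x→∞) x^(5/ln(5x))
  Then ln(L) = lim(x→∞) [exponent × ln(base)]
  Evaluate using L'Hôpital or standard limits, then exponentiate.
  L = e^(5)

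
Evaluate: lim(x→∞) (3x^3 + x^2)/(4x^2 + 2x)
This is an ∞/∞ indeterminate form.

Apply L'Hôpital's rule: differentiate numerator and denominator separately.
  f(x) = 3·x^3 + x^2   ⇒   f'(x) = 9·x^2 + 2·x
  g(x) = 4·x^2 + 2·x   ⇒   g'(x) = 8·x + 2
  lim(x→∞) f'(x)/g'(x) = lim(x→∞) (9·x^2 + 2·x)/(8·x + 2)
  = ∞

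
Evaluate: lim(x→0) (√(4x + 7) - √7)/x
This is a standard limit.

Factor or rationalize the expression:
  lim(x→0) (√(4x + 7) - √7)/x = 2·sqrt(7)/7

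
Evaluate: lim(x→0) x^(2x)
This is an exponential indeterminate form.

For exponential indeterminate forms, take the natural log:
  Let L = lim(x→0) x^(2x)
  Then ln(L) = lim(x→0) [exponent × ln(base)]
  Evaluate using L'Hôpital or standard limits, then exponentiate.
  L = 1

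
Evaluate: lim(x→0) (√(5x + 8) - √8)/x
This is a standard limit.

Factor or rationalize the expression:
  lim(x→0) (√(5x + 8) - √8)/x = 5·sqrt(2)/8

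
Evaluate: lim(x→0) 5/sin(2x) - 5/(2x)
This is an ∞-∞ indeterminate form.

Combine fractions or rationalize to convert ∞-∞ to 0/0 form:
  lim(x→0) 5/sin(2x) - 5/(2x) = 0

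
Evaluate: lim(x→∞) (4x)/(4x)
This is an ∞/∞ indeterminate form.

Apply L'Hôpital's rule: differentiate numerator and denominator separately.
  f(x) = 4·x   ⇒   f'(x) = 4
  g(x) = 4·x   ⇒   g'(x) = 4
  lim(x→∞) f'(x)/g'(x) = lim(x→∞) (4)/(4)
  = 1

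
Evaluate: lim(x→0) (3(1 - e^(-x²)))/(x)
This is a 0/0 indeterminate form.

Apply L'Hôpital's rule: differentiate numerator and denominator separately.
  f(x) = 3 - 3·e^(-x^2)   ⇒   f'(x) = 6·x·e^(-x^2)
  g(x) = x   ⇒   g'(x) = 1
  lim(x→0) f'(x)/g'(x) = lim(x→0) (6·x·e^(-x^2))/(1)
  = 0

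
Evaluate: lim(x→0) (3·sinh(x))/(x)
This is a 0/0 indeterminate form.

Apply L'Hôpital's rule: differentiate numerator and denominator separately.
  f(x) = 3·sinh(x)   ⇒   f'(x) = 3·cosh(x)
  g(x) = x   ⇒   g'(x) = 1
  lim(x→0) f'(x)/g'(x) = lim(x→0) (3·cosh(x))/(1)
  = 3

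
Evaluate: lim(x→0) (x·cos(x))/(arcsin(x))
This is a 0/0 indeterminate form.

Apply L'Hôpital's rule: differentiate numerator and denominator separately.
  f(x) = x·cos(x)   ⇒   f'(x) = -x·sin(x) + cos(x)
  g(x) = asin(x)   ⇒   g'(x) = 1/sqrt(1 - x^2)
  lim(x→0) f'(x)/g'(x) = lim(x→0) (-x·sin(x) + cos(x))/(1/sqrt(1 - x^2))
  = 1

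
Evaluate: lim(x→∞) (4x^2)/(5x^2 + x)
This is an ∞/∞ indeterminate form.

Apply L'Hôpital's rule: differentiate numerator and denominator separately.
  f(x) = 4·x^2   ⇒   f'(x) = 8·x
  g(x) = 5·x^2 + x   ⇒   g'(x) = 10·x + 1
  lim(x→∞) f'(x)/g'(x) = lim(x→∞) (8·x)/(10·x + 1)
  = 4/5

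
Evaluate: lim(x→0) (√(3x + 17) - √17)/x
This is a standard limit.

Factor or rationalize the expression:
  lim(x→0) (√(3x + 17) - √17)/x = 3·sqrt(17)/34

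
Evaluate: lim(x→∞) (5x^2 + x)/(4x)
This is an ∞/∞ indeterminate form.

Apply L'Hôpital's rule: differentiate numerator and denominator separately.
  f(x) = 5·x^2 + x   ⇒   f'(x) = 10·x + 1
  g(x) = 4·x   ⇒   g'(x) = 4
  lim(x→∞) f'(x)/g'(x) = lim(x→∞) (10·x + 1)/(4)
  = ∞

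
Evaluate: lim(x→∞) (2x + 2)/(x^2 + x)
This is an ∞/∞ indeterminate form.

Apply L'Hôpital's rule: differentiate numerator and denominator separately.
  f(x) = 2·x + 2   ⇒   f'(x) = 2
  g(x) = x^2 + x   ⇒   g'(x) = 2·x + 1
  lim(x→∞) f'(x)/g'(x) = lim(x→∞) (2)/(2·x + 1)
  = 0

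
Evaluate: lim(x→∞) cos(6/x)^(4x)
This is an exponential indeterminate form.

For exponential indeterminate forms, take the natural log:
  Let L = lim(x→∞) cos(6/x)^(4x)
  Then ln(L) = lim(x→∞) [exponent × ln(base)]
  Evaluate using L'Hôpital or standard limits, then exponentiate.
  L = 1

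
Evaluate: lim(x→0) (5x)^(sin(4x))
This is an exponential indeterminate form.

For exponential indeterminate forms, take the natural log:
  Let L = lim(x→0) (5x)^(sin(4x))
  Then ln(L) = lim(x→0) [exponent × ln(base)]
  Evaluate using L'Hôpital or standard limits, then exponentiate.
  L = 1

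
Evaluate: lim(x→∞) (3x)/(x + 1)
This is an ∞/∞ indeterminate form.

Apply L'Hôpital's rule: differentiate numerator and denominator separately.
  f(x) = 3·x   ⇒   f'(x) = 3
  g(x) = x + 1   ⇒   g'(x) = 1
  lim(x→∞) f'(x)/g'(x) = lim(x→∞) (3)/(1)
  = 3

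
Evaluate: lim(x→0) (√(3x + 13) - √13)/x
This is a standard limit.

Factor or rationalize the expression:
  lim(x→0) (√(3x + 13) - √13)/x = 3·sqrt(13)/26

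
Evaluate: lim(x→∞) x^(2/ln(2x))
This is an exponential indeterminate form.

For exponential indeterminate forms, take the natural log:
  Let L = lim(x→∞) x^(2/ln(2x))
  Then ln(L) = lim(x→∞) [exponent × ln(base)]
  Evaluate using L'Hôpital or standard limits, then exponentiate.
  L = e²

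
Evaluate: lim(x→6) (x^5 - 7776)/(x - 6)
This is a standard limit.

Factor or rationalize the expression:
  lim(x→6) (x^5 - 7776)/(x - 6) = 6480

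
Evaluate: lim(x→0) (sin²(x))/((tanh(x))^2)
This is a 0/0 indeterminate form.

Apply L'Hôpital's rule: differentiate numerator and denominator separately.
  f(x) = sin(x)^2   ⇒   f'(x) = 2·sin(x)·cos(x)
  g(x) = tanh(x)^2   ⇒   g'(x) = (2 - 2·tanh(x)^2)·tanh(x)
  lim(x→0) f'(x)/g'(x) = lim(x→0) (2·sin(x)·cos(x))/((2 - 2·tanh(x)^2)·tanh(x))
  = 1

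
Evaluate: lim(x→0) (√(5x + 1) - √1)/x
This is a standard limit.

Factor or rationalize the expression:
  lim(x→0) (√(5x + 1) - √1)/x = 5/2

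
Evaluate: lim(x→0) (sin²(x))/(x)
This is a 0/0 indeterminate form.

Apply L'Hôpital's rule: differentiate numerator and denominator separately.
  f(x) = sin(x)^2   ⇒   f'(x) = 2·sin(x)·cos(x)
  g(x) = x   ⇒   g'(x) = 1
  lim(x→0) f'(x)/g'(x) = lim(x→0) (2·sin(x)·cos(x))/(1)
  = 0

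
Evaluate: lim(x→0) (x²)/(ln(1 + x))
This is a 0/0 indeterminate form.

Apply L'Hôpital's rule: differentiate numerator and denominator separately.
  f(x) = x^2   ⇒   f'(x) = 2·x
  g(x) = ln(x + 1)   ⇒   g'(x) = 1/(x + 1)
  lim(x→0) f'(x)/g'(x) = lim(x→0) (2·x)/(1/(x + 1))
  = 0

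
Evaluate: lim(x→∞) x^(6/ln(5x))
This is an exponential indeterminate form.

For exponential indeterminate forms, take the natural log:
  Let L = lim(x→∞) x^(6/ln(5x))
  Then ln(L) = lim(x→∞) [exponent × ln(base)]
  Evaluate using L'Hôpital or standard limits, then exponentiate.
  L = e^(6)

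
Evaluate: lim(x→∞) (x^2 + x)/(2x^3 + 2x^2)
This is an ∞/∞ indeterminate form.

Apply L'Hôpital's rule: differentiate numerator and denominator separately.
  f(x) = x^2 + x   ⇒   f'(x) = 2·x + 1
  g(x) = 2·x^3 + 2·x^2   ⇒   g'(x) = 6·x^2 + 4·x
  lim(x→∞) f'(x)/g'(x) = lim(x→∞) (2·x + 1)/(6·x^2 + 4·x)
  = 0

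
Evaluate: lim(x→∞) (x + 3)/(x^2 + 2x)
This is an ∞/∞ indeterminate form.

Apply L'Hôpital's rule: differentiate numerator and denominator separately.
  f(x) = x + 3   ⇒   f'(x) = 1
  g(x) = x^2 + 2·x   ⇒   g'(x) = 2·x + 2
  lim(x→∞) f'(x)/g'(x) = lim(x→∞) (1)/(2·x + 2)
  = 0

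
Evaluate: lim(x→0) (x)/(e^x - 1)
This is a 0/0 indeterminate form.

Apply L'Hôpital's rule: differentiate numerator and denominator separately.
  f(x) = x   ⇒   f'(x) = 1
  g(x) = e^(x) - 1   ⇒   g'(x) = e^(x)
  lim(x→0) f'(x)/g'(x) = lim(x→0) (1)/(e^(x))
  = 1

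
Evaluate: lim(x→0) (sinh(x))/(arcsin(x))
This is a 0/0 indeterminate form.

Apply L'Hôpital's rule: differentiate numerator and denominator separately.
  f(x) = sinh(x)   ⇒   f'(x) = cosh(x)
  g(x) = asin(x)   ⇒   g'(x) = 1/sqrt(1 - x^2)
  lim(x→0) f'(x)/g'(x) = lim(x→0) (cosh(x))/(1/sqrt(1 - x^2))
  = 1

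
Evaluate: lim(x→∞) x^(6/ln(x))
This is an exponential indeterminate form.

For exponential indeterminate forms, take the natural log:
  Let L = lim(x→∞) x^(6/ln(x))
  Then ln(L) = lim(x→∞) [exponent × ln(base)]
  Evaluate using L'Hôpital or standard limits, then exponentiate.
  L = e^(6)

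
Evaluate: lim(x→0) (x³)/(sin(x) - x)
This is a 0/0 indeterminate form.

Apply L'Hôpital's rule: differentiate numerator and denominator separately.
  f(x) = x^3   ⇒   f'(x) = 3·x^2
  g(x) = -x + sin(x)   ⇒   g'(x) = cos(x) - 1
  lim(x→0) f'(x)/g'(x) = lim(x→0) (3·x^2)/(cos(x) - 1)
  = -6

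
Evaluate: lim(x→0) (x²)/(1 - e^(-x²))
This is a 0/0 indeterminate form.

Apply L'Hôpital's rule: differentiate numerator and denominator separately.
  f(x) = x^2   ⇒   f'(x) = 2·x
  g(x) = 1 - e^(-x^2)   ⇒   g'(x) = 2·x·e^(-x^2)
  lim(x→0) f'(x)/g'(x) = lim(x→0) (2·x)/(2·x·e^(-x^2))
  = 1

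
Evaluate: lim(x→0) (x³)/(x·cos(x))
This is a 0/0 indeterminate form.

Apply L'Hôpital's rule: differentiate numerator and denominator separately.
  f(x) = x^3   ⇒   f'(x) = 3·x^2
  g(x) = x·cos(x)   ⇒   g'(x) = -x·sin(x) + cos(x)
  lim(x→0) f'(x)/g'(x) = lim(x→0) (3·x^2)/(-x·sin(x) + cos(x))
  = 0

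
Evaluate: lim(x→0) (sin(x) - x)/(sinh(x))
This is a 0/0 indeterminate form.

Apply L'Hôpital's rule: differentiate numerator and denominator separately.
  f(x) = -x + sin(x)   ⇒   f'(x) = cos(x) - 1
  g(x) = sinh(x)   ⇒   g'(x) = cosh(x)
  lim(x→0) f'(x)/g'(x) = lim(x→0) (cos(x) - 1)/(cosh(x))
  = 0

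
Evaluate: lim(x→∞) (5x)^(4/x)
This is an exponential indeterminate form.

For exponential indeterminate forms, take the natural log:
  Let L = lim(x→∞) (5x)^(4/x)
  Then ln(L) = lim(x→∞) [exponent × ln(base)]
  Evaluate using L'Hôpital or standard limits, then exponentiate.
  L = 1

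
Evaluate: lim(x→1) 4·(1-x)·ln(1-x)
This is a 0·∞ indeterminate form.

Rewrite 0·∞ as a quotient (0/0 or ∞/∞ form), then apply L'Hôpital's rule:
  lim(x→1) 4·(1-x)·ln(1-x) = 0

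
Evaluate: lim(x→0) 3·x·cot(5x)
This is a 0·∞ indeterminate form.

Rewrite 0·∞ as a quotient (0/0 or ∞/∞ form), then apply L'Hôpital's rule:
  lim(x→0) 3·x·cot(5x) = 3/5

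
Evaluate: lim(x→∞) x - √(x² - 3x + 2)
This is an ∞-∞ indeterminate form.

Combine fractions or rationalize to convert ∞-∞ to 0/0 form:
  lim(x→∞) x - √(x² - 3x + 2) = 3/2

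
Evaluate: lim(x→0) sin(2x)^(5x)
This is an exponential indeterminate form.

For exponential indeterminate forms, take the natural log:
  Let L = lim(x→0) sin(2x)^(5x)
  Then ln(L) = lim(x→0) [exponent × ln(base)]
  Evaluate using L'Hôpital or standard limits, then exponentiate.
  L = 1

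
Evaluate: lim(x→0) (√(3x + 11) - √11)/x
This is a standard limit.

Factor or rationalize the expression:
  lim(x→0) (√(3x + 11) - √11)/x = 3·sqrt(11)/22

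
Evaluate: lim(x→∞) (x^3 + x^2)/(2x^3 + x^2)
This is an ∞/∞ indeterminate form.

Apply L'Hôpital's rule: differentiate numerator and denominator separately.
  f(x) = x^3 + x^2   ⇒   f'(x) = 3·x^2 + 2·x
  g(x) = 2·x^3 + x^2   ⇒   g'(x) = 6·x^2 + 2·x
  lim(x→∞) f'(x)/g'(x) = lim(x→∞) (3·x^2 + 2·x)/(6·x^2 + 2·x)
  = 1/2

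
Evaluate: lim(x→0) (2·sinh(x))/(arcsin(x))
This is a 0/0 indeterminate form.

Apply L'Hôpital's rule: differentiate numerator and denominator separately.
  f(x) = 2·sinh(x)   ⇒   f'(x) = 2·cosh(x)
  g(x) = asin(x)   ⇒   g'(x) = 1/sqrt(1 - x^2)
  lim(x→0) f'(x)/g'(x) = lim(x→0) (2·cosh(x))/(1/sqrt(1 - x^2))
  = 2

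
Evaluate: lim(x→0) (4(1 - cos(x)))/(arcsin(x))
This is a 0/0 indeterminate form.

Apply L'Hôpital's rule: differentiate numerator and denominator separately.
  f(x) = 4 - 4·cos(x)   ⇒   f'(x) = 4·sin(x)
  g(x) = asin(x)   ⇒   g'(x) = 1/sqrt(1 - x^2)
  lim(x→0) f'(x)/g'(x) = lim(x→0) (4·sin(x))/(1/sqrt(1 - x^2))
  = 0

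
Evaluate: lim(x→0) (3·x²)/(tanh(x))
This is a 0/0 indeterminate form.

Apply L'Hôpital's rule: differentiate numerator and denominator separately.
  f(x) = 3·x^2   ⇒   f'(x) = 6·x
  g(x) = tanh(x)   ⇒   g'(x) = 1 - tanh(x)^2
  lim(x→0) f'(x)/g'(x) = lim(x→0) (6·x)/(1 - tanh(x)^2)
  = 0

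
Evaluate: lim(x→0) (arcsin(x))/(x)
This is a 0/0 indeterminate form.

Apply L'Hôpital's rule: differentiate numerator and denominator separately.
  f(x) = asin(x)   ⇒   f'(x) = 1/sqrt(1 - x^2)
  g(x) = x   ⇒   g'(x) = 1
  lim(x→0) f'(x)/g'(x) = lim(x→0) (1/sqrt(1 - x^2))/(1)
  = 1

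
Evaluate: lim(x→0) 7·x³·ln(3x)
This is a 0·∞ indeterminate form.

Rewrite 0·∞ as a quotient (0/0 or ∞/∞ form), then apply L'Hôpital's rule:
  lim(x→0) 7·x³·ln(3x) = 0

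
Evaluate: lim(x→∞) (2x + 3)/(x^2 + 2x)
This is an ∞/∞ indeterminate form.

Apply L'Hôpital's rule: differentiate numerator and denominator separately.
  f(x) = 2·x + 3   ⇒   f'(x) = 2
  g(x) = x^2 + 2·x   ⇒   g'(x) = 2·x + 2
  lim(x→∞) f'(x)/g'(x) = lim(x→∞) (2)/(2·x + 2)
  = 0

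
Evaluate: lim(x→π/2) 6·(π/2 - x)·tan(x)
This is a 0·∞ indeterminate form.

Rewrite 0·∞ as a quotient (0/0 or ∞/∞ form), then apply L'Hôpital's rule:
  lim(x→π/2) 6·(π/2 - x)·tan(x) = 6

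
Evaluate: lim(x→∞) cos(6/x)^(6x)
This is an exponential indeterminate form.

For exponential indeterminate forms, take the natural log:
  Let L = lim(x→∞) cos(6/x)^(6x)
  Then ln(L) = lim(x→∞) [exponent × ln(base)]
  Evaluate using L'Hôpital or standard limits, then exponentiate.
  L = 1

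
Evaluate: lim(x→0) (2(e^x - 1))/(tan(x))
This is a 0/0 indeterminate form.

Apply L'Hôpital's rule: differentiate numerator and denominator separately.
  f(x) = 2·e^(x) - 2   ⇒   f'(x) = 2·e^(x)
  g(x) = tan(x)   ⇒   g'(x) = tan(x)^2 + 1
  lim(x→0) f'(x)/g'(x) = lim(x→0) (2·e^(x))/(tan(x)^2 + 1)
  = 2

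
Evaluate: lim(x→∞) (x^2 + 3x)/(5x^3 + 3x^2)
This is an ∞/∞ indeterminate form.

Apply L'Hôpital's rule: differentiate numerator and denominator separately.
  f(x) = x^2 + 3·x   ⇒   f'(x) = 2·x + 3
  g(x) = 5·x^3 + 3·x^2   ⇒   g'(x) = 15·x^2 + 6·x
  lim(x→∞) f'(x)/g'(x) = lim(x→∞) (2·x + 3)/(15·x^2 + 6·x)
  = 0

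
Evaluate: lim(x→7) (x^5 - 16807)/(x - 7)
This is a standard limit.

Factor or rationalize the expression:
  lim(x→7) (x^5 - 16807)/(x - 7) = 12005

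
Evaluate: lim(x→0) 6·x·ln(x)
This is a 0·∞ indeterminate form.

Rewrite 0·∞ as a quotient (0/0 or ∞/∞ form), then apply L'Hôpital's rule:
  lim(x→0) 6·x·ln(x) = 0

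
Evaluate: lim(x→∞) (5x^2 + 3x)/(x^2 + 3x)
This is an ∞/∞ indeterminate form.

Apply L'Hôpital's rule: differentiate numerator and denominator separately.
  f(x) = 5·x^2 + 3·x   ⇒   f'(x) = 10·x + 3
  g(x) = x^2 + 3·x   ⇒   g'(x) = 2·x + 3
  lim(x→∞) f'(x)/g'(x) = lim(x→∞) (10·x + 3)/(2·x + 3)
  = 5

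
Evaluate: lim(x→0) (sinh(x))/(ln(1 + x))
This is a 0/0 indeterminate form.

Apply L'Hôpital's rule: differentiate numerator and denominator separately.
  f(x) = sinh(x)   ⇒   f'(x) = cosh(x)
  g(x) = ln(x + 1)   ⇒   g'(x) = 1/(x + 1)
  lim(x→0) f'(x)/g'(x) = lim(x→0) (cosh(x))/(1/(x + 1))
  = 1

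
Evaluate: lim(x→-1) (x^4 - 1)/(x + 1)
This is a standard limit.

Factor or rationalize the expression:
  lim(x→-1) (x^4 - 1)/(x + 1) = -4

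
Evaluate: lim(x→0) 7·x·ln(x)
This is a 0·∞ indeterminate form.

Rewrite 0·∞ as a quotient (0/0 or ∞/∞ form), then apply L'Hôpital's rule:
  lim(x→0) 7·x·ln(x) = 0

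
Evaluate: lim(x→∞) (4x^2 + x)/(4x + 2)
This is an ∞/∞ indeterminate form.

Apply L'Hôpital's rule: differentiate numerator and denominator separately.
  f(x) = 4·x^2 + x   ⇒   f'(x) = 8·x + 1
  g(x) = 4·x + 2   ⇒   g'(x) = 4
  lim(x→∞) f'(x)/g'(x) = lim(x→∞) (8·x + 1)/(4)
  = ∞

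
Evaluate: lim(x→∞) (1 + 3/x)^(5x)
This is an exponential indeterminate form.

For exponential indeterminate forms, take the natural log:
  Let L = lim(x→∞) (1 + 3/x)^(5x)
  Then ln(L) = lim(x→∞) [exponent × ln(base)]
  Evaluate using L'Hôpital or standard limits, then exponentiate.
  L = e^(15)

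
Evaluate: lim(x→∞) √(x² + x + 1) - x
This is an ∞-∞ indeterminate form.

Combine fractions or rationalize to convert ∞-∞ to 0/0 form:
  lim(x→∞) √(x² + x + 1) - x = 1/2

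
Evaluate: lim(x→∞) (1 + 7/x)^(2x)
This is an exponential indeterminate form.

For exponential indeterminate forms, take the natural log:
  Let L = lim(x→∞) (1 + 7/x)^(2x)
  Then ln(L) = lim(x→∞) [exponent × ln(base)]
  Evaluate using L'Hôpital or standard limits, then exponentiate.
  L = e^(14)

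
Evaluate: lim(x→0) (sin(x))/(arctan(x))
This is a 0/0 indeterminate form.

Apply L'Hôpital's rule: differentiate numerator and denominator separately.
  f(x) = sin(x)   ⇒   f'(x) = cos(x)
  g(x) = atan(x)   ⇒   g'(x) = 1/(x^2 + 1)
  lim(x→0) f'(x)/g'(x) = lim(x→0) (cos(x))/(1/(x^2 + 1))
  = 1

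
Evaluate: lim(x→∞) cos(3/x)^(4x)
This is an exponential indeterminate form.

For exponential indeterminate forms, take the natural log:
  Let L = lim(x→∞) cos(3/x)^(4x)
  Then ln(L) = lim(x→∞) [exponent × ln(base)]
  Evaluate using L'Hôpital or standard limits, then exponentiate.
  L = 1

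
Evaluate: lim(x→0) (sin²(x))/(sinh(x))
This is a 0/0 indeterminate form.

Apply L'Hôpital's rule: differentiate numerator and denominator separately.
  f(x) = sin(x)^2   ⇒   f'(x) = 2·sin(x)·cos(x)
  g(x) = sinh(x)   ⇒   g'(x) = cosh(x)
  lim(x→0) f'(x)/g'(x) = lim(x→0) (2·sin(x)·cos(x))/(cosh(x))
  = 0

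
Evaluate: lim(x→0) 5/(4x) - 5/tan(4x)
This is an ∞-∞ indeterminate form.

Combine fractions or rationalize to convert ∞-∞ to 0/0 form:
  lim(x→0) 5/(4x) - 5/tan(4x) = 0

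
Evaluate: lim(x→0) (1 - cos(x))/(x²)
This is a 0/0 indeterminate form.

Apply L'Hôpital's rule: differentiate numerator and denominator separately.
  f(x) = 1 - cos(x)   ⇒   f'(x) = sin(x)
  g(x) = x^2   ⇒   g'(x) = 2·x
  lim(x→0) f'(x)/g'(x) = lim(x→0) (sin(x))/(2·x)
  = 1/2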